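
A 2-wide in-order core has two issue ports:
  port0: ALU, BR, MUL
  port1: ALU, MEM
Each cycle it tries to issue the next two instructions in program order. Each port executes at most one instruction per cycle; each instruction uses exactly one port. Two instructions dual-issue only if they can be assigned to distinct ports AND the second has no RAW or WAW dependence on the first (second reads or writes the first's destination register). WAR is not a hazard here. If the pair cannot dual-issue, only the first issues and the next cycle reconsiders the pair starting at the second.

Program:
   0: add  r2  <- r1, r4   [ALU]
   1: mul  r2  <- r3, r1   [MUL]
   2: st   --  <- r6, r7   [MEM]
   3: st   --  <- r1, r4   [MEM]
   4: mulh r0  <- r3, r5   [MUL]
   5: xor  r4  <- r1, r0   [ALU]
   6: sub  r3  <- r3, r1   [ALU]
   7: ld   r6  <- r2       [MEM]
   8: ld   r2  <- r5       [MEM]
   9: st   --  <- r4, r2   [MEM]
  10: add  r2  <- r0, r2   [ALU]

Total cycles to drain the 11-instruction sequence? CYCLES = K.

CYCLES = 7

[0] i0  add  -- WAW r2
[1] i1/i2  mul+st  -- pair
[2] i3/i4  st+mulh  -- pair
[3] i5/i6  xor+sub  -- pair
[4] i7  ld  -- no-port MEM/MEM
[5] i8  ld  -- no-port MEM/MEM
[6] i9/i10  st+add  -- pair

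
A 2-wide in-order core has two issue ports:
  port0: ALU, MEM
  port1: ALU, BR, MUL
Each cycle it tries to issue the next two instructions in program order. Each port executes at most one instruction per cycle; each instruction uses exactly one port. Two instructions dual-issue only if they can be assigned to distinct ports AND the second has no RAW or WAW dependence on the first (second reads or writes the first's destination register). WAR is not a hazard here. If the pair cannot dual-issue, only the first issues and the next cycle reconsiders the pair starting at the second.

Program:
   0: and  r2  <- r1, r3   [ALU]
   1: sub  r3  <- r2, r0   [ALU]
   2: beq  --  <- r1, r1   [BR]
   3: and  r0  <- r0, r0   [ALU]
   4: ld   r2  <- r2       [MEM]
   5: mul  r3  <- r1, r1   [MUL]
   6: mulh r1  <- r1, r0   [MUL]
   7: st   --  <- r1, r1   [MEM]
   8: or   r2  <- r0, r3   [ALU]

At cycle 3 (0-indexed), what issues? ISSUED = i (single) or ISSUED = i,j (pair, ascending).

0. and @i0  | RAW r2
1. sub/beq @i1/i2  | pair
2. and/ld @i3/i4  | pair
3. mul @i5  | no-port MUL/MUL
4. mulh @i6  | RAW r1
5. st/or @i7/i8  | pair

ISSUED = 5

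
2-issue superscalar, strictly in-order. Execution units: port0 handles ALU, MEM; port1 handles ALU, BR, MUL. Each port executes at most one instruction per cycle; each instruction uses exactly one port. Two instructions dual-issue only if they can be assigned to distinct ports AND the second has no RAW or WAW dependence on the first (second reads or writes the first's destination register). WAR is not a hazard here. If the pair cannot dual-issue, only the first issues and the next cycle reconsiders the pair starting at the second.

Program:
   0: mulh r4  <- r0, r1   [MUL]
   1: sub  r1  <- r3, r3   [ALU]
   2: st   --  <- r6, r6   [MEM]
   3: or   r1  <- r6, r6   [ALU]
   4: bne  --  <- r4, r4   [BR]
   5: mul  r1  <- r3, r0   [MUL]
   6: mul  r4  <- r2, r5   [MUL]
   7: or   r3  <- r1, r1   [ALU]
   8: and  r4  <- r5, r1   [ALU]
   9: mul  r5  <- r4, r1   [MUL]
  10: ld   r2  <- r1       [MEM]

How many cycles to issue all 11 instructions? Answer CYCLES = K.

c0: i0/i1 mulh+sub  2-wide
c1: i2/i3 st+or  2-wide
c2: i4 bne  no-port BR/MUL
c3: i5 mul  no-port MUL/MUL
c4: i6/i7 mul+or  2-wide
c5: i8 and  RAW r4
c6: i9/i10 mul+ld  2-wide

CYCLES = 7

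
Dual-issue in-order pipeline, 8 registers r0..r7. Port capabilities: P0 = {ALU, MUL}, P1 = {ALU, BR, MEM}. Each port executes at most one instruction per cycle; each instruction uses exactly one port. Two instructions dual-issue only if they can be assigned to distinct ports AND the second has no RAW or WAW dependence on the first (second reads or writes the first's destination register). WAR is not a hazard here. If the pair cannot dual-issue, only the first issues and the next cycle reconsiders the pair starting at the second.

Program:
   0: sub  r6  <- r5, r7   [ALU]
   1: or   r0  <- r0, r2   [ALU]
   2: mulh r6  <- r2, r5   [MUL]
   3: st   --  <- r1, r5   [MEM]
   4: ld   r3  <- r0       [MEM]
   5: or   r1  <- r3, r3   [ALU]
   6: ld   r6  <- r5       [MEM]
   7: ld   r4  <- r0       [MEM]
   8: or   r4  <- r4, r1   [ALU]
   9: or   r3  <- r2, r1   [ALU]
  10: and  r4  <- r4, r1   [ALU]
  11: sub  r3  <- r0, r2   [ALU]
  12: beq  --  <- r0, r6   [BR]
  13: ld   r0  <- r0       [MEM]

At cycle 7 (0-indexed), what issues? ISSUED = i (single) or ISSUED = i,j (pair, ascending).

#0 head=0: sub;or i0/i1 pair
#1 head=2: mulh;st i2/i3 pair
#2 head=4: ld i4 RAW r3
#3 head=5: or;ld i5/i6 pair
#4 head=7: ld i7 RAW+WAW r4
#5 head=8: or;or i8/i9 pair
#6 head=10: and;sub i10/i11 pair
#7 head=12: beq i12 no-port BR/MEM
#8 head=13: ld i13 tail

ISSUED = 12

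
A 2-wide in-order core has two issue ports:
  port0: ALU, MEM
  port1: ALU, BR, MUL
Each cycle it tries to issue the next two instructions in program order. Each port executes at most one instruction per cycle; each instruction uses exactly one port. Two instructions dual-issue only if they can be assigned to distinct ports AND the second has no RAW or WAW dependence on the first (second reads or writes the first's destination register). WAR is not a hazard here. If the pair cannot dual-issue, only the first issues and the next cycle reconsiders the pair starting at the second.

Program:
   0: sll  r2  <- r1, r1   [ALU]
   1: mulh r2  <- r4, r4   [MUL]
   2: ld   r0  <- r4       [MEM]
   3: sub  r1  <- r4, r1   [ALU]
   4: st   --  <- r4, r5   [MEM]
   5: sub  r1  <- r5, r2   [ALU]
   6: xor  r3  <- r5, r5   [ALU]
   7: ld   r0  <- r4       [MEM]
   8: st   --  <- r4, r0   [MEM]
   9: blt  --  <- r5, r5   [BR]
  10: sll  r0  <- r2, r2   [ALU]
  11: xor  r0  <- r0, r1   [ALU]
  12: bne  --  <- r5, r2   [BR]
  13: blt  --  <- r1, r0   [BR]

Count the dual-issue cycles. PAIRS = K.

t=0 i0:sll ; WAW r2
t=1 i1,i2:mulh ld ; pair
t=2 i3,i4:sub st ; pair
t=3 i5,i6:sub xor ; pair
t=4 i7:ld ; no-port MEM/MEM
t=5 i8,i9:st blt ; pair
t=6 i10:sll ; RAW+WAW r0
t=7 i11,i12:xor bne ; pair
t=8 i13:blt ; tail

PAIRS = 5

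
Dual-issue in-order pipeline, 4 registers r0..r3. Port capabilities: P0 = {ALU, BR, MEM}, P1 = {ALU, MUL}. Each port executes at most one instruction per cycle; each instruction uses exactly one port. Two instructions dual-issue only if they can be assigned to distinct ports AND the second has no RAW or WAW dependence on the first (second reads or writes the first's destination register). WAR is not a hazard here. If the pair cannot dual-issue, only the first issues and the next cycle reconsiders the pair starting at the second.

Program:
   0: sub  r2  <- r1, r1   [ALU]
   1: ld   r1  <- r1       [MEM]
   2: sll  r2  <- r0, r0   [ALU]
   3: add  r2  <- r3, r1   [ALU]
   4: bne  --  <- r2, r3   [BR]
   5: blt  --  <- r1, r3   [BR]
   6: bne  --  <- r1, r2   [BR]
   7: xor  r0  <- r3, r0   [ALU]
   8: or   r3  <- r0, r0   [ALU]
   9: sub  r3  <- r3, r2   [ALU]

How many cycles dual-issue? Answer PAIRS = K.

0. sub.ALU ld.MEM @i0/i1  | dual
1. sll.ALU @i2  | WAW r2
2. add.ALU @i3  | RAW r2
3. bne.BR @i4  | no-port BR/BR
4. blt.BR @i5  | no-port BR/BR
5. bne.BR xor.ALU @i6/i7  | dual
6. or.ALU @i8  | RAW+WAW r3
7. sub.ALU @i9  | tail

PAIRS = 2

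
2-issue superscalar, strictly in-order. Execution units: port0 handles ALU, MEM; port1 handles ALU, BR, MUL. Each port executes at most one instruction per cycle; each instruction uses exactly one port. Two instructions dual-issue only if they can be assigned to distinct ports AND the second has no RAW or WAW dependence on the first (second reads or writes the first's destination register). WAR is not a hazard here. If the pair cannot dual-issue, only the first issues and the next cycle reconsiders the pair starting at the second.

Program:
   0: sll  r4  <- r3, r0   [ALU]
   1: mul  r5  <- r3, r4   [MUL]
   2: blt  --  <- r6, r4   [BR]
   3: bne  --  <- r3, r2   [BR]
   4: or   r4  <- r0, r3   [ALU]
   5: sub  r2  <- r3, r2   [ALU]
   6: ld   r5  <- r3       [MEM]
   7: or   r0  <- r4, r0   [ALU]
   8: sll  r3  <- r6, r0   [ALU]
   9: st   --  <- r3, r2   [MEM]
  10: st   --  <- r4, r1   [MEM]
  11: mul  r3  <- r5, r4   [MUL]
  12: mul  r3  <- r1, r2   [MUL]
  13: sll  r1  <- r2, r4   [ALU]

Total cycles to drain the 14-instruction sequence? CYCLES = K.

CYCLES = 10

  cy0 -> i0 (sll.ALU) RAW r4
  cy1 -> i1 (mul.MUL) no-port MUL/BR
  cy2 -> i2 (blt.BR) no-port BR/BR
  cy3 -> i3,i4 (bne.BR;or.ALU) dual
  cy4 -> i5,i6 (sub.ALU;ld.MEM) dual
  cy5 -> i7 (or.ALU) RAW r0
  cy6 -> i8 (sll.ALU) RAW r3
  cy7 -> i9 (st.MEM) no-port MEM/MEM
  cy8 -> i10,i11 (st.MEM;mul.MUL) dual
  cy9 -> i12,i13 (mul.MUL;sll.ALU) dual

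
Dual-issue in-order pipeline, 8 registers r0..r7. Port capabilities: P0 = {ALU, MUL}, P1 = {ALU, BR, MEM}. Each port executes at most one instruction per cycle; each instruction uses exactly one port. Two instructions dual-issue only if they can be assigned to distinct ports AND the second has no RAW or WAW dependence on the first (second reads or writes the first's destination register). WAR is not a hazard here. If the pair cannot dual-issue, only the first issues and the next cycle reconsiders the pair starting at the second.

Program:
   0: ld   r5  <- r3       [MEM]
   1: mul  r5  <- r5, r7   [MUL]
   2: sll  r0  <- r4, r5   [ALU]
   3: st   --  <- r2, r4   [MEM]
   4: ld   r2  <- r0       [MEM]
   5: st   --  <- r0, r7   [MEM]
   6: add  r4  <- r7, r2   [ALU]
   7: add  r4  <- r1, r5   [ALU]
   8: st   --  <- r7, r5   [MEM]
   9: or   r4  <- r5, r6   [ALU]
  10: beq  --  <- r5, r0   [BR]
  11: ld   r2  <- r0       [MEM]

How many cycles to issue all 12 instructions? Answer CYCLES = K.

CYCLES = 8

c0: i0 ld.MEM  RAW+WAW r5
c1: i1 mul.MUL  RAW r5
c2: i2/i3 sll.ALU+st.MEM  pair
c3: i4 ld.MEM  no-port MEM/MEM
c4: i5/i6 st.MEM+add.ALU  pair
c5: i7/i8 add.ALU+st.MEM  pair
c6: i9/i10 or.ALU+beq.BR  pair
c7: i11 ld.MEM  tail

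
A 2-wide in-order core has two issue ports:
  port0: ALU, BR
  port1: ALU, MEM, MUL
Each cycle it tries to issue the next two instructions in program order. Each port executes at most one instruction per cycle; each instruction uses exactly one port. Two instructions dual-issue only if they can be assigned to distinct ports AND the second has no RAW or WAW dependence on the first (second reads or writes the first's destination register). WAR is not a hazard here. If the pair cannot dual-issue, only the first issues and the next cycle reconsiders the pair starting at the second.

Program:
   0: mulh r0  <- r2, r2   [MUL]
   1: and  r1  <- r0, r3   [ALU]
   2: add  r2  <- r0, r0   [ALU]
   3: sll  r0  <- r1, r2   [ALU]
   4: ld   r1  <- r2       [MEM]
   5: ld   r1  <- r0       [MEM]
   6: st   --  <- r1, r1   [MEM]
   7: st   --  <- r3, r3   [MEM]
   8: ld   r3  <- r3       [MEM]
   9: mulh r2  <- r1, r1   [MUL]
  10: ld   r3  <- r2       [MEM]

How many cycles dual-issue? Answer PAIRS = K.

PAIRS = 2

0. mulh @i0  | RAW r0
1. and+add @i1,i2  | pair
2. sll+ld @i3,i4  | pair
3. ld @i5  | no-port MEM/MEM
4. st @i6  | no-port MEM/MEM
5. st @i7  | no-port MEM/MEM
6. ld @i8  | no-port MEM/MUL
7. mulh @i9  | no-port MUL/MEM
8. ld @i10  | tail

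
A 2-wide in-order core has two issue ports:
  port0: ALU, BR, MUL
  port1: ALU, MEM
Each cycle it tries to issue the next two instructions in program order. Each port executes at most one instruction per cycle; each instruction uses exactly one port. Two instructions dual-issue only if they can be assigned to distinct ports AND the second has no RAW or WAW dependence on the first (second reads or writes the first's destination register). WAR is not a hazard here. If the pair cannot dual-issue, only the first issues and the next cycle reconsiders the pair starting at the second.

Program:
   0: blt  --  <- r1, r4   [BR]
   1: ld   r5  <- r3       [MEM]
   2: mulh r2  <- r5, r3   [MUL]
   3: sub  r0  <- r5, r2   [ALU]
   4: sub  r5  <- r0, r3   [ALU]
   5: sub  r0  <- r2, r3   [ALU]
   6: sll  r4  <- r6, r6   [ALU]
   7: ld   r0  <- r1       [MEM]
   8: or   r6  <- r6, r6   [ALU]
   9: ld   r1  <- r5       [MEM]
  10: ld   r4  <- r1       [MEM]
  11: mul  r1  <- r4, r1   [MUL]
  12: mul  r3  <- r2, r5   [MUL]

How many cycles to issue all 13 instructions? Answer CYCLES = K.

CYCLES = 9

c0: i0/i1 blt;ld  dual
c1: i2 mulh  RAW r2
c2: i3 sub  RAW r0
c3: i4/i5 sub;sub  dual
c4: i6/i7 sll;ld  dual
c5: i8/i9 or;ld  dual
c6: i10 ld  RAW r4
c7: i11 mul  no-port MUL/MUL
c8: i12 mul  tail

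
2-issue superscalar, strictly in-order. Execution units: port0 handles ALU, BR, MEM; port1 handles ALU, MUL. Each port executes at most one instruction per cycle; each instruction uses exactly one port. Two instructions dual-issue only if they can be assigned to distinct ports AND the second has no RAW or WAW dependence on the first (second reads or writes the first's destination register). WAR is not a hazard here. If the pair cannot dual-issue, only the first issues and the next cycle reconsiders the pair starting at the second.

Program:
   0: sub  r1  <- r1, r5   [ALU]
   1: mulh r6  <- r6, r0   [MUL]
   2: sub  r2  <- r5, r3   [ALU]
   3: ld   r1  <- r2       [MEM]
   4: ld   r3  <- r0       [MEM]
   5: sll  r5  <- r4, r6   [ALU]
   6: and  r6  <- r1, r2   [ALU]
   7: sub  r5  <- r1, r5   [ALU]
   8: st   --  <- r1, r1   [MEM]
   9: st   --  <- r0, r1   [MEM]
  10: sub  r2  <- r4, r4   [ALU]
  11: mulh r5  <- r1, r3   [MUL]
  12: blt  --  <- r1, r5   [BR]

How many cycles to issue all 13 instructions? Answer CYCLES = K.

  cy0 -> i0&i1 (sub.ALU;mulh.MUL) pair
  cy1 -> i2 (sub.ALU) RAW r2
  cy2 -> i3 (ld.MEM) no-port MEM/MEM
  cy3 -> i4&i5 (ld.MEM;sll.ALU) pair
  cy4 -> i6&i7 (and.ALU;sub.ALU) pair
  cy5 -> i8 (st.MEM) no-port MEM/MEM
  cy6 -> i9&i10 (st.MEM;sub.ALU) pair
  cy7 -> i11 (mulh.MUL) RAW r5
  cy8 -> i12 (blt.BR) tail

CYCLES = 9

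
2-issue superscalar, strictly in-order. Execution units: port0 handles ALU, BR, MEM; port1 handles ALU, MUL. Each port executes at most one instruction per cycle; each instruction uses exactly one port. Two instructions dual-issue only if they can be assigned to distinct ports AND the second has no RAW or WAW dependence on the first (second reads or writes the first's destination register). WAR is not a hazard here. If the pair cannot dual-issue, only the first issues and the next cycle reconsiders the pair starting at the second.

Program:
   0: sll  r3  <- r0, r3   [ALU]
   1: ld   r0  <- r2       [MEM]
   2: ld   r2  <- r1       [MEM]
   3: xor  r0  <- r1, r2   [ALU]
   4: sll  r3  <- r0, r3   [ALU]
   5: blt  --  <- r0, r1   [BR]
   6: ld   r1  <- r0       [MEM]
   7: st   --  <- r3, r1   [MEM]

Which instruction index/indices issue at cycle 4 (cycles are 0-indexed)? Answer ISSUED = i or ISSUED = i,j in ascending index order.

ISSUED = 6

#0 head=0: sll;ld i0,i1 dual
#1 head=2: ld i2 RAW r2
#2 head=3: xor i3 RAW r0
#3 head=4: sll;blt i4,i5 dual
#4 head=6: ld i6 no-port MEM/MEM
#5 head=7: st i7 tail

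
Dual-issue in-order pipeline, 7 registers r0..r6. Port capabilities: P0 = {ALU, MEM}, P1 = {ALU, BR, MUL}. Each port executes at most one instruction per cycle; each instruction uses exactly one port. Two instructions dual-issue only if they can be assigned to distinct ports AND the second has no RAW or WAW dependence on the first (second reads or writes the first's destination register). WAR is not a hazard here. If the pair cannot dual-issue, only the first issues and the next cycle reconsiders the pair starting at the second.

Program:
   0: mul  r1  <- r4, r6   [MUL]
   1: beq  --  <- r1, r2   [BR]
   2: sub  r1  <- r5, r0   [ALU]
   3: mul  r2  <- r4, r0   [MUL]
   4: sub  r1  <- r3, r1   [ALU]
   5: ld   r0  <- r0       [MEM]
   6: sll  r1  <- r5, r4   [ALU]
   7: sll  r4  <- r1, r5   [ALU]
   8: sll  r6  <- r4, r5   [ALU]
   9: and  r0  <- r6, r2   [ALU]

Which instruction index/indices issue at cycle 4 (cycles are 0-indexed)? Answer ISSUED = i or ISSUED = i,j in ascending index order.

#0 head=0: mul.MUL i0 no-port MUL/BR
#1 head=1: beq.BR sub.ALU i1,i2 dual
#2 head=3: mul.MUL sub.ALU i3,i4 dual
#3 head=5: ld.MEM sll.ALU i5,i6 dual
#4 head=7: sll.ALU i7 RAW r4
#5 head=8: sll.ALU i8 RAW r6
#6 head=9: and.ALU i9 tail

ISSUED = 7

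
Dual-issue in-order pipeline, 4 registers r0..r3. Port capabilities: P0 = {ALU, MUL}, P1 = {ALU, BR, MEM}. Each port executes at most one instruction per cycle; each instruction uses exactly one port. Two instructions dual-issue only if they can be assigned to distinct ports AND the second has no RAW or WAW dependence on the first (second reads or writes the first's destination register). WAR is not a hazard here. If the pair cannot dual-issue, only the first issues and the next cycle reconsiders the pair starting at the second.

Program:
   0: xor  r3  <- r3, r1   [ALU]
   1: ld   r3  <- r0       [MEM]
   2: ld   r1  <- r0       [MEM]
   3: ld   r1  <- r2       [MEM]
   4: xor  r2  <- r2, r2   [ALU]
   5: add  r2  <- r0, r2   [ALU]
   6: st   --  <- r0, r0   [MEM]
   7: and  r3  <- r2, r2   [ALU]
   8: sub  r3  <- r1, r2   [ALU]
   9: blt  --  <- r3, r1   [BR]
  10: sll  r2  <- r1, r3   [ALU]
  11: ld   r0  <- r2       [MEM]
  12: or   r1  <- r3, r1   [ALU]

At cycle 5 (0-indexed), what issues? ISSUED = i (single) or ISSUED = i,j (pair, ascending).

  cy0 -> i0 (xor) WAW r3
  cy1 -> i1 (ld) no-port MEM/MEM
  cy2 -> i2 (ld) no-port MEM/MEM
  cy3 -> i3,i4 (ld;xor) dual
  cy4 -> i5,i6 (add;st) dual
  cy5 -> i7 (and) WAW r3
  cy6 -> i8 (sub) RAW r3
  cy7 -> i9,i10 (blt;sll) dual
  cy8 -> i11,i12 (ld;or) dual

ISSUED = 7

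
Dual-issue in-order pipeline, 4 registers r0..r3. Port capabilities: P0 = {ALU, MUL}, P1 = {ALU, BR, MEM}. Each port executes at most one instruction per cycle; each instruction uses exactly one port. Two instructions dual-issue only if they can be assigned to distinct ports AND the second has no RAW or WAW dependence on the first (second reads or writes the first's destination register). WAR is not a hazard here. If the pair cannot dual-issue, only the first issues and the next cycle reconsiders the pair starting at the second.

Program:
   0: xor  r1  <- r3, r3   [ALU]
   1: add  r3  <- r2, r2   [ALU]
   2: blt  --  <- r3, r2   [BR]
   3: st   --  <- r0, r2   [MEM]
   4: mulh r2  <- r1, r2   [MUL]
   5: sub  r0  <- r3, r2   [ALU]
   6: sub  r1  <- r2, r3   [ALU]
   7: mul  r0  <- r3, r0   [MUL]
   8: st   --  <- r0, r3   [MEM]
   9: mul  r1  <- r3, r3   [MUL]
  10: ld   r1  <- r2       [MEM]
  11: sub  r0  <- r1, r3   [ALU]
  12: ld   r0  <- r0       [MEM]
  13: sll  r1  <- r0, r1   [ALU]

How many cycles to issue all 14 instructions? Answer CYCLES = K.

CYCLES = 10

c0: i0,i1 xor.ALU add.ALU  2-wide
c1: i2 blt.BR  no-port BR/MEM
c2: i3,i4 st.MEM mulh.MUL  2-wide
c3: i5,i6 sub.ALU sub.ALU  2-wide
c4: i7 mul.MUL  RAW r0
c5: i8,i9 st.MEM mul.MUL  2-wide
c6: i10 ld.MEM  RAW r1
c7: i11 sub.ALU  RAW+WAW r0
c8: i12 ld.MEM  RAW r0
c9: i13 sll.ALU  tail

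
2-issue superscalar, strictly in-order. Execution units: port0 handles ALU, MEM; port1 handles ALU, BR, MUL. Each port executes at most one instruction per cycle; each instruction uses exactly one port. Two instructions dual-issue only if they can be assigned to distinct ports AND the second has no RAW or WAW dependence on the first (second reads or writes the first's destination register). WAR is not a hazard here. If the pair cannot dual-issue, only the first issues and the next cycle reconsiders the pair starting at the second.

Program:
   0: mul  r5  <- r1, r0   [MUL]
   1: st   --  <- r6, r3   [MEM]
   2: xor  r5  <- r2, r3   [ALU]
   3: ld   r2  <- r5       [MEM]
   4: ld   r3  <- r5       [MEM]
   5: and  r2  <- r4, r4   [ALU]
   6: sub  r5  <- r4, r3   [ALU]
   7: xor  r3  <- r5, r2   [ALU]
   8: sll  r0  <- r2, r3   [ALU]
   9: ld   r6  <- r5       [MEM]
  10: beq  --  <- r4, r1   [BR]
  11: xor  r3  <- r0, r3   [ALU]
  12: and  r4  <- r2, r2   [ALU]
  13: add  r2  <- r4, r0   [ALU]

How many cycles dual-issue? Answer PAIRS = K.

t=0 i0,i1:mul st ; dual
t=1 i2:xor ; RAW r5
t=2 i3:ld ; no-port MEM/MEM
t=3 i4,i5:ld and ; dual
t=4 i6:sub ; RAW r5
t=5 i7:xor ; RAW r3
t=6 i8,i9:sll ld ; dual
t=7 i10,i11:beq xor ; dual
t=8 i12:and ; RAW r4
t=9 i13:add ; tail

PAIRS = 4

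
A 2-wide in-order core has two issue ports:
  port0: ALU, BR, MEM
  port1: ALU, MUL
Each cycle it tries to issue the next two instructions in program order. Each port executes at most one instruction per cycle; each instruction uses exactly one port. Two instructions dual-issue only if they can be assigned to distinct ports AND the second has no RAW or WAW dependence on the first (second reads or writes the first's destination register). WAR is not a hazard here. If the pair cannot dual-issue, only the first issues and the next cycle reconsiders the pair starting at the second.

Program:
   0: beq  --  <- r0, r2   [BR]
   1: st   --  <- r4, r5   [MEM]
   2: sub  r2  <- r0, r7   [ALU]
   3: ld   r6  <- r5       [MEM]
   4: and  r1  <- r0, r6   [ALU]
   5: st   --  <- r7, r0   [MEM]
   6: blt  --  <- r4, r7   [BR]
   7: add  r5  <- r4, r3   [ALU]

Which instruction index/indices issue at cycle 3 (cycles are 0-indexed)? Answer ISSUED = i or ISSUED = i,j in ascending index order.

[0] i0  beq.BR  -- no-port BR/MEM
[1] i1&i2  st.MEM/sub.ALU  -- 2-wide
[2] i3  ld.MEM  -- RAW r6
[3] i4&i5  and.ALU/st.MEM  -- 2-wide
[4] i6&i7  blt.BR/add.ALU  -- 2-wide

ISSUED = 4,5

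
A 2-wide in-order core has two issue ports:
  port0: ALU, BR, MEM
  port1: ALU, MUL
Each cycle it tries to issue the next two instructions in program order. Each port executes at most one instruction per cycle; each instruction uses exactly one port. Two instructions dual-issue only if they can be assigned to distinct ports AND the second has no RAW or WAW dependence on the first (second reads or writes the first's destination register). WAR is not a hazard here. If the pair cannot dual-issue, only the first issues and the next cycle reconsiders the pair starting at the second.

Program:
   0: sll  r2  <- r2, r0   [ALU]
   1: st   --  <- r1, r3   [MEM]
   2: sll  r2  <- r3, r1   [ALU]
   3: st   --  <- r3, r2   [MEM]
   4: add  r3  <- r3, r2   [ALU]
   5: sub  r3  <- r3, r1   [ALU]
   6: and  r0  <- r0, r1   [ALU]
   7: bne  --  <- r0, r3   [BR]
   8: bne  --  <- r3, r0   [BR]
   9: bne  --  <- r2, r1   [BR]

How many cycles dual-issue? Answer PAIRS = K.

0. sll;st @i0,i1  | dual
1. sll @i2  | RAW r2
2. st;add @i3,i4  | dual
3. sub;and @i5,i6  | dual
4. bne @i7  | no-port BR/BR
5. bne @i8  | no-port BR/BR
6. bne @i9  | tail

PAIRS = 3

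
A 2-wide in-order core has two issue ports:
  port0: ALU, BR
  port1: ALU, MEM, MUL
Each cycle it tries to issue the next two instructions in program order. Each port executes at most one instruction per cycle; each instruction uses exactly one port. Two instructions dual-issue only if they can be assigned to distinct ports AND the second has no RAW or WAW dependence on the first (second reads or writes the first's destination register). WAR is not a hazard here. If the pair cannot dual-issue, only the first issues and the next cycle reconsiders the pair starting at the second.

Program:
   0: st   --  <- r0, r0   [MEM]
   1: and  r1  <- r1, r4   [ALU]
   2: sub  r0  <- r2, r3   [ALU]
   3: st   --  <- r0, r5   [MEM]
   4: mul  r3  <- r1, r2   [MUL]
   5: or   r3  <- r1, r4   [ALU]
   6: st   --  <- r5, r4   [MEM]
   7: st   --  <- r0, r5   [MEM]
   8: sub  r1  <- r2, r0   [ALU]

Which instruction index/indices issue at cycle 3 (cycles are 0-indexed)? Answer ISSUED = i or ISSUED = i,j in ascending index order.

  cy0 -> i0&i1 (st and) dual
  cy1 -> i2 (sub) RAW r0
  cy2 -> i3 (st) no-port MEM/MUL
  cy3 -> i4 (mul) WAW r3
  cy4 -> i5&i6 (or st) dual
  cy5 -> i7&i8 (st sub) dual

ISSUED = 4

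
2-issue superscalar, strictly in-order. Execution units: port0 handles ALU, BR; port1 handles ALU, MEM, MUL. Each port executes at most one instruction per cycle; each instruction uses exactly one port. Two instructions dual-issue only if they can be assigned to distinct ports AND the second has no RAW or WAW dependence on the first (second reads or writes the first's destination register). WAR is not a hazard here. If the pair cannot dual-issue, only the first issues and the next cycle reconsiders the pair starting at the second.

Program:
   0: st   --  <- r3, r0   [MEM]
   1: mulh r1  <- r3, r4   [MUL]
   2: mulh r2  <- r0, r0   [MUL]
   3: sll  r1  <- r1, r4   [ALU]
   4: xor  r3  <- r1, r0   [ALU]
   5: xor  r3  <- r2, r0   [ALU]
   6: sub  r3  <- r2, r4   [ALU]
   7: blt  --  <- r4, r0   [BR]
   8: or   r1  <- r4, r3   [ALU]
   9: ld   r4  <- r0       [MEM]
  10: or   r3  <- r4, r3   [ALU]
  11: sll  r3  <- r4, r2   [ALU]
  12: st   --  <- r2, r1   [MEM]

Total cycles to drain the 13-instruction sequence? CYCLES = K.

CYCLES = 9

#0 head=0: st.MEM i0 no-port MEM/MUL
#1 head=1: mulh.MUL i1 no-port MUL/MUL
#2 head=2: mulh.MUL;sll.ALU i2/i3 pair
#3 head=4: xor.ALU i4 WAW r3
#4 head=5: xor.ALU i5 WAW r3
#5 head=6: sub.ALU;blt.BR i6/i7 pair
#6 head=8: or.ALU;ld.MEM i8/i9 pair
#7 head=10: or.ALU i10 WAW r3
#8 head=11: sll.ALU;st.MEM i11/i12 pair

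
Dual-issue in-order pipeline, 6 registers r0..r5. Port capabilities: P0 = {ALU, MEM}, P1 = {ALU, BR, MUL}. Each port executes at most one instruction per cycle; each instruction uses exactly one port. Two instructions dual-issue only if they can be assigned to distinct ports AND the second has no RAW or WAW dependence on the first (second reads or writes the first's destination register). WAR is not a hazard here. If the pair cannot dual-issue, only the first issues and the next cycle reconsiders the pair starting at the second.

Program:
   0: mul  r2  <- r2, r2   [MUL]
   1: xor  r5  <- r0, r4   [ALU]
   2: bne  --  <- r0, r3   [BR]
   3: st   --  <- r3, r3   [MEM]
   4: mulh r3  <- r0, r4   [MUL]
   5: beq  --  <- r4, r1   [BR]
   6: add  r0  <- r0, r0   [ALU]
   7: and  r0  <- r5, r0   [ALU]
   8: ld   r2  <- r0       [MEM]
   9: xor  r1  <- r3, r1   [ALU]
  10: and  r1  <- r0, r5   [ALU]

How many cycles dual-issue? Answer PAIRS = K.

PAIRS = 4

c0: i0/i1 mul.MUL/xor.ALU  2-wide
c1: i2/i3 bne.BR/st.MEM  2-wide
c2: i4 mulh.MUL  no-port MUL/BR
c3: i5/i6 beq.BR/add.ALU  2-wide
c4: i7 and.ALU  RAW r0
c5: i8/i9 ld.MEM/xor.ALU  2-wide
c6: i10 and.ALU  tail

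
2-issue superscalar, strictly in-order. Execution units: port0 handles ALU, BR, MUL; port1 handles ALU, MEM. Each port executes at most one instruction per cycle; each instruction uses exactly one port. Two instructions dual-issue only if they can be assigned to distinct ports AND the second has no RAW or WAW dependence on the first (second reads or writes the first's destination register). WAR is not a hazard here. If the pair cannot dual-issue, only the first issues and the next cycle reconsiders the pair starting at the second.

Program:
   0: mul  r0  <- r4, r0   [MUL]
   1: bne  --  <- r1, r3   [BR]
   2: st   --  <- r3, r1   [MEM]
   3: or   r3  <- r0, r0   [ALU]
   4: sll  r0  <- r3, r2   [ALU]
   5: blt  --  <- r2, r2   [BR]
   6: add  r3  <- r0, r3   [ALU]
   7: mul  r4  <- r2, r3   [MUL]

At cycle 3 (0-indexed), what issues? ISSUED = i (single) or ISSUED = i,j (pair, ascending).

c0: i0 mul  no-port MUL/BR
c1: i1/i2 bne+st  2-wide
c2: i3 or  RAW r3
c3: i4/i5 sll+blt  2-wide
c4: i6 add  RAW r3
c5: i7 mul  tail

ISSUED = 4,5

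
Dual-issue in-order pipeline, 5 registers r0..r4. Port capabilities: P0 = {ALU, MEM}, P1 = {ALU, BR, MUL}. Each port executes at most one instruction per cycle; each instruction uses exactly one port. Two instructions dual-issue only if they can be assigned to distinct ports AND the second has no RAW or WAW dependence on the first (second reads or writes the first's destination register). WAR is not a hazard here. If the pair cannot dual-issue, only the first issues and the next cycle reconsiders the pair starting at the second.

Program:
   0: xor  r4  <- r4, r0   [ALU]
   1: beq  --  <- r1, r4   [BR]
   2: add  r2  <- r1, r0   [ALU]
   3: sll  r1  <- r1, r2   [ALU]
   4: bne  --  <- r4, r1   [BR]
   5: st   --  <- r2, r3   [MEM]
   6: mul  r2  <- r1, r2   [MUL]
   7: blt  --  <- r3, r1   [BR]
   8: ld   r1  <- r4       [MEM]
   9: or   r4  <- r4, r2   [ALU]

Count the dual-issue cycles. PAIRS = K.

#0 head=0: xor i0 RAW r4
#1 head=1: beq/add i1,i2 2-wide
#2 head=3: sll i3 RAW r1
#3 head=4: bne/st i4,i5 2-wide
#4 head=6: mul i6 no-port MUL/BR
#5 head=7: blt/ld i7,i8 2-wide
#6 head=9: or i9 tail

PAIRS = 3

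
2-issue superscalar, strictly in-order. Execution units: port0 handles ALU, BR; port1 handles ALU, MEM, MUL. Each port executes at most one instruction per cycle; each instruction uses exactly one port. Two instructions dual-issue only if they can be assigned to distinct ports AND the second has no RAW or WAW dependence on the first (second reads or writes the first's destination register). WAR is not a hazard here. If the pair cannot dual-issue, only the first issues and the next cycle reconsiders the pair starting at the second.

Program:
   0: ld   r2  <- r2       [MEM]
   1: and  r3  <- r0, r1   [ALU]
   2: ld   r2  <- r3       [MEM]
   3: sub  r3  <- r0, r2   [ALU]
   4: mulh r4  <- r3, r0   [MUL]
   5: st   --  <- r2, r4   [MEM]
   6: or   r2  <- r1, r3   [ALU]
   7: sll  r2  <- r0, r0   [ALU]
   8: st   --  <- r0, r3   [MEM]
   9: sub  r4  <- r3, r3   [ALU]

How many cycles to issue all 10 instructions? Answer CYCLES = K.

#0 head=0: ld+and i0&i1 pair
#1 head=2: ld i2 RAW r2
#2 head=3: sub i3 RAW r3
#3 head=4: mulh i4 no-port MUL/MEM
#4 head=5: st+or i5&i6 pair
#5 head=7: sll+st i7&i8 pair
#6 head=9: sub i9 tail

CYCLES = 7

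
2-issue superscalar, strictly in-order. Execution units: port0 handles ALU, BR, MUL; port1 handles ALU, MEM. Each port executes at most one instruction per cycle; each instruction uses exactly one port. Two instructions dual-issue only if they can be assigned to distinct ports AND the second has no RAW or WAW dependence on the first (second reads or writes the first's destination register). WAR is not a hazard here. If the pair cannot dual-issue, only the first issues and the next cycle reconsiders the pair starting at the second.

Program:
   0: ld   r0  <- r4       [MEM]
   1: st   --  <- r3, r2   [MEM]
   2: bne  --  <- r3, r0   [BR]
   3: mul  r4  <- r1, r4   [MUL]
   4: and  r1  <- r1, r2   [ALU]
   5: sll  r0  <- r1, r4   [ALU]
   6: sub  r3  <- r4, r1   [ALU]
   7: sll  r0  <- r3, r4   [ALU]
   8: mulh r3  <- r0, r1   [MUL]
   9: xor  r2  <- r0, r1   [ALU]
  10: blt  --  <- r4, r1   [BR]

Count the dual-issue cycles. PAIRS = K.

[0] i0  ld.MEM  -- no-port MEM/MEM
[1] i1&i2  st.MEM/bne.BR  -- 2-wide
[2] i3&i4  mul.MUL/and.ALU  -- 2-wide
[3] i5&i6  sll.ALU/sub.ALU  -- 2-wide
[4] i7  sll.ALU  -- RAW r0
[5] i8&i9  mulh.MUL/xor.ALU  -- 2-wide
[6] i10  blt.BR  -- tail

PAIRS = 4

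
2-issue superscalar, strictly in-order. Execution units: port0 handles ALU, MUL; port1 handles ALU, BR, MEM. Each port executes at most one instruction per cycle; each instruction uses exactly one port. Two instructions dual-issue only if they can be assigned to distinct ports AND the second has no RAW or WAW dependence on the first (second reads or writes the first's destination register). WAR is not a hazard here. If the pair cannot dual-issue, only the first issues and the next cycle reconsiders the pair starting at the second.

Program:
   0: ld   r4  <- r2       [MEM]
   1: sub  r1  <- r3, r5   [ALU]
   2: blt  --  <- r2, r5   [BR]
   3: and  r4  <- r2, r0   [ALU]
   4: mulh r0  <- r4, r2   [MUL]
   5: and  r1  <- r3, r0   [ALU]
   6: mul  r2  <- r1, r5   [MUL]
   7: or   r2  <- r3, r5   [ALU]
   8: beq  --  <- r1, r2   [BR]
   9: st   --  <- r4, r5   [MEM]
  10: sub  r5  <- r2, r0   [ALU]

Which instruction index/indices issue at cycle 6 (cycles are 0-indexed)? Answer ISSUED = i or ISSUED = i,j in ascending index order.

ISSUED = 8

c0: i0/i1 ld sub  2-wide
c1: i2/i3 blt and  2-wide
c2: i4 mulh  RAW r0
c3: i5 and  RAW r1
c4: i6 mul  WAW r2
c5: i7 or  RAW r2
c6: i8 beq  no-port BR/MEM
c7: i9/i10 st sub  2-wide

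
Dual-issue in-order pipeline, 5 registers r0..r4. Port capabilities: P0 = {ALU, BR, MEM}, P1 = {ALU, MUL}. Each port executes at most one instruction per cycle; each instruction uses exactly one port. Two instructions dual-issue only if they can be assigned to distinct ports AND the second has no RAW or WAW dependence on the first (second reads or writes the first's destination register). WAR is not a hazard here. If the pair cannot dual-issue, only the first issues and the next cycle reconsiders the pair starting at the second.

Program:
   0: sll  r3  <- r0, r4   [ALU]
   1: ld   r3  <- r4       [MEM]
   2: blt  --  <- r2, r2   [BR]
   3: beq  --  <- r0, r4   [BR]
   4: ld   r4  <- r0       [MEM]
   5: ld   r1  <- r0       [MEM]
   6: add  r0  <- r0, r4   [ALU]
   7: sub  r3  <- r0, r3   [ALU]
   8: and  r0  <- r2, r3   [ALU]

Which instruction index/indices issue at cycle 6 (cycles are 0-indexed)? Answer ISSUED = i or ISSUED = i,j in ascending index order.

ISSUED = 7

[0] i0  sll  -- WAW r3
[1] i1  ld  -- no-port MEM/BR
[2] i2  blt  -- no-port BR/BR
[3] i3  beq  -- no-port BR/MEM
[4] i4  ld  -- no-port MEM/MEM
[5] i5/i6  ld add  -- dual
[6] i7  sub  -- RAW r3
[7] i8  and  -- tail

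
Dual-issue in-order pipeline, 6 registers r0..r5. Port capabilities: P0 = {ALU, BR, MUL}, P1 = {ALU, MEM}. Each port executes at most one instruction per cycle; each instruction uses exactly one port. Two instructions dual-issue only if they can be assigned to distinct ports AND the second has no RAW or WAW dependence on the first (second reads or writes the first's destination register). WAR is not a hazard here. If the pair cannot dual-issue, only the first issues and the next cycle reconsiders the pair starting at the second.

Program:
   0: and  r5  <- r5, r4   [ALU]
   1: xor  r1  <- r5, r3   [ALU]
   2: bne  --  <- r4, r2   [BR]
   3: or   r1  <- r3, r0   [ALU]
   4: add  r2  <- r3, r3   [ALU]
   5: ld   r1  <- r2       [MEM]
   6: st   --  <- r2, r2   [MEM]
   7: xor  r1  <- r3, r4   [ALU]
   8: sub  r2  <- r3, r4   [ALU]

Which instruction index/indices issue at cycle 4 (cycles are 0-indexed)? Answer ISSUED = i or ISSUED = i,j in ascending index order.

  cy0 -> i0 (and.ALU) RAW r5
  cy1 -> i1+i2 (xor.ALU;bne.BR) 2-wide
  cy2 -> i3+i4 (or.ALU;add.ALU) 2-wide
  cy3 -> i5 (ld.MEM) no-port MEM/MEM
  cy4 -> i6+i7 (st.MEM;xor.ALU) 2-wide
  cy5 -> i8 (sub.ALU) tail

ISSUED = 6,7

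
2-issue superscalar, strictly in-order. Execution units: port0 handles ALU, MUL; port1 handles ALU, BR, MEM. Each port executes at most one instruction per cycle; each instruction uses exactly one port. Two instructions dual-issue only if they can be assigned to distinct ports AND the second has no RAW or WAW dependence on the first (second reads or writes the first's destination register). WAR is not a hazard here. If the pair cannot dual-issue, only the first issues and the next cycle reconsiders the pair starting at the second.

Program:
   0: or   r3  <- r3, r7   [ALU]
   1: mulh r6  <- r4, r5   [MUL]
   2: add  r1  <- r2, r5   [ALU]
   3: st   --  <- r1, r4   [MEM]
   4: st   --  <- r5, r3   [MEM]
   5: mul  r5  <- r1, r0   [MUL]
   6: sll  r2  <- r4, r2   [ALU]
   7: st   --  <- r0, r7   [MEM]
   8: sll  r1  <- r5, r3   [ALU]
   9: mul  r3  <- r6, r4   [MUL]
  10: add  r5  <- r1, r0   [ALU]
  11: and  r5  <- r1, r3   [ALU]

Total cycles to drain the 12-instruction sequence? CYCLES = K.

CYCLES = 8

[0] i0,i1  or.ALU mulh.MUL  -- dual
[1] i2  add.ALU  -- RAW r1
[2] i3  st.MEM  -- no-port MEM/MEM
[3] i4,i5  st.MEM mul.MUL  -- dual
[4] i6,i7  sll.ALU st.MEM  -- dual
[5] i8,i9  sll.ALU mul.MUL  -- dual
[6] i10  add.ALU  -- WAW r5
[7] i11  and.ALU  -- tail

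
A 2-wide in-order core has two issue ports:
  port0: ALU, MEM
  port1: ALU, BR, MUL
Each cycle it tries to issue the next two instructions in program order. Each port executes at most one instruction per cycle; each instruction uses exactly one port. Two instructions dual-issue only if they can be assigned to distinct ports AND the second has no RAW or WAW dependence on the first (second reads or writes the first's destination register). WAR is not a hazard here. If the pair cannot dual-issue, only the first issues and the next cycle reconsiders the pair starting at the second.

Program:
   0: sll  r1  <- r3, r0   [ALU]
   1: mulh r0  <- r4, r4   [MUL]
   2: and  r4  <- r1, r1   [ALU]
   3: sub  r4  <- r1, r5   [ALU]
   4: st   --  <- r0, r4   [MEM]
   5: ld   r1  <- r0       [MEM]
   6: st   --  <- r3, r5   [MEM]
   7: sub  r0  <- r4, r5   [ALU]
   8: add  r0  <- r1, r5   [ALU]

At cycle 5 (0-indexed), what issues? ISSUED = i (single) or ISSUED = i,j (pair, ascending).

0. sll+mulh @i0/i1  | pair
1. and @i2  | WAW r4
2. sub @i3  | RAW r4
3. st @i4  | no-port MEM/MEM
4. ld @i5  | no-port MEM/MEM
5. st+sub @i6/i7  | pair
6. add @i8  | tail

ISSUED = 6,7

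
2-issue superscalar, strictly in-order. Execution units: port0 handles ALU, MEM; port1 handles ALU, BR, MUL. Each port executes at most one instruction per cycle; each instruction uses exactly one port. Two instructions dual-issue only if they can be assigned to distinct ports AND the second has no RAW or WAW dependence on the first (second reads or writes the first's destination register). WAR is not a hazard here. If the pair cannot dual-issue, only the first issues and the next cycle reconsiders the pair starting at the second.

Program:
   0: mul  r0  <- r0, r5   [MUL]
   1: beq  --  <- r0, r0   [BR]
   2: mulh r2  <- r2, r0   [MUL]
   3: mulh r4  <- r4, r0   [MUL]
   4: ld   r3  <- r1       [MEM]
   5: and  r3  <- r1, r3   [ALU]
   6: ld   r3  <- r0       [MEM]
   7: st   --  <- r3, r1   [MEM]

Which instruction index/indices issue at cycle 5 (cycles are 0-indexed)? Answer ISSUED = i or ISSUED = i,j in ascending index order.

ISSUED = 6

  cy0 -> i0 (mul) no-port MUL/BR
  cy1 -> i1 (beq) no-port BR/MUL
  cy2 -> i2 (mulh) no-port MUL/MUL
  cy3 -> i3+i4 (mulh;ld) 2-wide
  cy4 -> i5 (and) WAW r3
  cy5 -> i6 (ld) no-port MEM/MEM
  cy6 -> i7 (st) tail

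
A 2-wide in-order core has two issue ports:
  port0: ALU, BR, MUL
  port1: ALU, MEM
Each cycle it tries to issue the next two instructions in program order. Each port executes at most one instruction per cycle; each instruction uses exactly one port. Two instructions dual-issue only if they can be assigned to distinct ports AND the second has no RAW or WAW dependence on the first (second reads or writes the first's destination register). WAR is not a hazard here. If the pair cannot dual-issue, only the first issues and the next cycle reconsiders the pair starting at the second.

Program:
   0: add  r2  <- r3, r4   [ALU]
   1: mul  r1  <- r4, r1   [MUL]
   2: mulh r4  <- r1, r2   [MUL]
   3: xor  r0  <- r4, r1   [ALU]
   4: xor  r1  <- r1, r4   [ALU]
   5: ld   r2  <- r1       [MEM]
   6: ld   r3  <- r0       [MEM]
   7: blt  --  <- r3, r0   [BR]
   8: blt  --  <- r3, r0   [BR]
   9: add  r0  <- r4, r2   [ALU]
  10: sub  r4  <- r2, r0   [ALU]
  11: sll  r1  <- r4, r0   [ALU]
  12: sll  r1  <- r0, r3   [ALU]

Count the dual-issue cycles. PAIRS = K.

PAIRS = 3

0. add/mul @i0/i1  | pair
1. mulh @i2  | RAW r4
2. xor/xor @i3/i4  | pair
3. ld @i5  | no-port MEM/MEM
4. ld @i6  | RAW r3
5. blt @i7  | no-port BR/BR
6. blt/add @i8/i9  | pair
7. sub @i10  | RAW r4
8. sll @i11  | WAW r1
9. sll @i12  | tail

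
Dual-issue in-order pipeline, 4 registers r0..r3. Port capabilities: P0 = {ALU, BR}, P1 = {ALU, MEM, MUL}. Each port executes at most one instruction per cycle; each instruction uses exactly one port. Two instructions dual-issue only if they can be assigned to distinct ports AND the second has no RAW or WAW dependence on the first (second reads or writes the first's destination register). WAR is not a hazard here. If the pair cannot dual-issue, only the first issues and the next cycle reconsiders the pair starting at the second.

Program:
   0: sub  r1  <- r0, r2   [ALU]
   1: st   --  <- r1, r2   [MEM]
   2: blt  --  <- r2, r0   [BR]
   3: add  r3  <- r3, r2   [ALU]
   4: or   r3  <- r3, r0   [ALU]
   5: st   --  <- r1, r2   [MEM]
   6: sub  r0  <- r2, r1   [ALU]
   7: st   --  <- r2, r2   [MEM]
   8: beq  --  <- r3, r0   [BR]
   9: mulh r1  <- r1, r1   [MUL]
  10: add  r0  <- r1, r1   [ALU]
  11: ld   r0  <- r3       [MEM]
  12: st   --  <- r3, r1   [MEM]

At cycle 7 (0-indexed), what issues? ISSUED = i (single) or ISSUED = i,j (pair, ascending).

t=0 i0:sub ; RAW r1
t=1 i1+i2:st blt ; pair
t=2 i3:add ; RAW+WAW r3
t=3 i4+i5:or st ; pair
t=4 i6+i7:sub st ; pair
t=5 i8+i9:beq mulh ; pair
t=6 i10:add ; WAW r0
t=7 i11:ld ; no-port MEM/MEM
t=8 i12:st ; tail

ISSUED = 11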